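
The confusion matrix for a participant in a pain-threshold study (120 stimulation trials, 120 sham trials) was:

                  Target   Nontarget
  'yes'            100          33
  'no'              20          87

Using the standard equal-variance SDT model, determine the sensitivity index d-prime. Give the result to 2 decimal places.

H = 100/120 = 0.8333
FA = 33/120 = 0.2750
z(H) = z(0.8333) = 0.967
z(FA) = z(0.2750) = -0.598
d' = z(H) − z(FA) = 0.967 − (-0.598) = 1.565

d-prime = 1.57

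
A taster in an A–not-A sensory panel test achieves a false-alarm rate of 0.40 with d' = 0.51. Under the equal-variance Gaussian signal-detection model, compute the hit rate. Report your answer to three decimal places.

z(false-alarm rate) = z(0.40) = -0.2533
z(H) = z(FA) + d' = -0.2533 + 0.51 = 0.2567
hit rate = Φ(0.2567) = 0.6013

hit rate = 0.601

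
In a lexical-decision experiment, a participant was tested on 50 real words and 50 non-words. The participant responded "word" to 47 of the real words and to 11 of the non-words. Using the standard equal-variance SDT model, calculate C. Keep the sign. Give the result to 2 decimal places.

H = 47/50 = 0.9400
FA = 11/50 = 0.2200
z(H) = z(0.9400) = 1.555
z(FA) = z(0.2200) = -0.772
c = −½·[z(H) + z(FA)] = −0.5 × (1.555 + (-0.772)) = -0.3915
c < 0: the participant has a liberal response bias.

C = -0.39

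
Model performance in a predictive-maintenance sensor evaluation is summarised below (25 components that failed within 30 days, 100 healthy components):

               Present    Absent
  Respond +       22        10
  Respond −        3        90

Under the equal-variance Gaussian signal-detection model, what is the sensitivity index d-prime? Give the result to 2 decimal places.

H = 22/25 = 0.8800
FA = 10/100 = 0.1000
z(H) = 1.175
z(FA) = -1.282
d' = z(H) − z(FA) = 1.175 − (-1.282) = 2.457

d-prime = 2.46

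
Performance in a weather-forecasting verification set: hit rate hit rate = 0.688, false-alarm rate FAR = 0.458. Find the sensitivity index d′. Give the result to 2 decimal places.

d′ = 0.60

Φ⁻¹(H) = Φ⁻¹(0.688) = 0.4902
Φ⁻¹(FA) = Φ⁻¹(0.458) = -0.1055
d' = z(H) − z(FA) = 0.4902 − (-0.1055) = 0.5957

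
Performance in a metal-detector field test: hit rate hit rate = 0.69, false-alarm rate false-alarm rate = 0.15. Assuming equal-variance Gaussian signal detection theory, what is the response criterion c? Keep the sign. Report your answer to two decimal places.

c = 0.27

z(H) = 0.496
z(FA) = -1.036
c = −½·[z(H) + z(FA)] = −0.5 × (0.496 + (-1.036)) = 0.270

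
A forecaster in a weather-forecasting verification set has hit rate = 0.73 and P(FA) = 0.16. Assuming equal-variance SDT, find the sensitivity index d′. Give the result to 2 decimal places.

z(0.73) = 0.613, z(0.16) = -0.994
d' = z(H) − z(FA) = 0.613 − (-0.994) = 1.607

d′ = 1.61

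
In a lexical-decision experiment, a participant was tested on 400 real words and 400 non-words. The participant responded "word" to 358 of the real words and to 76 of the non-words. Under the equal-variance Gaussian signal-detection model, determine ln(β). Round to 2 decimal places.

ln β = -0.40

H = 358/400 = 0.8950
FA = 76/400 = 0.1900
z(H) = z(0.8950) = 1.254
z(FA) = z(0.1900) = -0.878
ln β = −½·[z(H)² − z(FA)²] = −0.5 × (1.573 − 0.771) = -0.401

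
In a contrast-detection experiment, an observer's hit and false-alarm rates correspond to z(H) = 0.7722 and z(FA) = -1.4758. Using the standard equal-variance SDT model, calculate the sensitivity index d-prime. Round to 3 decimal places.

d' = z(H) − z(FA) = 0.7722 − (-1.4758) = 2.2480

d-prime = 2.248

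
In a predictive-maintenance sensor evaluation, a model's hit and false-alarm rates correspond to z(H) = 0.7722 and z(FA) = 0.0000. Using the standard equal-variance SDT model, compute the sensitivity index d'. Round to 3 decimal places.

d' = 0.772

d' = z(H) − z(FA) = 0.7722 − 0.0000 = 0.7722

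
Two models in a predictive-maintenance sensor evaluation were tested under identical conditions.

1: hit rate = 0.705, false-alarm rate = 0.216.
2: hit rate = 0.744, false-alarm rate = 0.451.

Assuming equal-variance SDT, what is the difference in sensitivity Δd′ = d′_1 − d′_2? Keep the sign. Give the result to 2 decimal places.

1: z(0.705) = 0.539, z(0.216) = -0.786, d' = 1.325
2: z(0.744) = 0.656, z(0.451) = -0.123, d' = 0.779
Δd' = d'_1 − d'_2 = 1.325 − 0.779 = 0.546
1 has the higher sensitivity.

Δd′ = 0.55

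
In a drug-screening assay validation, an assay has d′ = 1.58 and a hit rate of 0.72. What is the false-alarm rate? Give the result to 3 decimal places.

z(hit rate) = z(0.72) = 0.5828
z(FA) = z(H) − d' = 0.5828 − 1.58 = -0.9972
false-alarm rate = Φ(-0.9972) = 0.1593

false-alarm rate = 0.159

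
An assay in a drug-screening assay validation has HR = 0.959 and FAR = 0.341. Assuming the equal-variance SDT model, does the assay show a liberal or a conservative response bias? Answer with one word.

z(H) = 1.739, z(FA) = -0.410
c = −½·(z(H) + z(FA)) = -0.6645
c < 0 → liberal criterion (biased toward responding “yes”).

liberal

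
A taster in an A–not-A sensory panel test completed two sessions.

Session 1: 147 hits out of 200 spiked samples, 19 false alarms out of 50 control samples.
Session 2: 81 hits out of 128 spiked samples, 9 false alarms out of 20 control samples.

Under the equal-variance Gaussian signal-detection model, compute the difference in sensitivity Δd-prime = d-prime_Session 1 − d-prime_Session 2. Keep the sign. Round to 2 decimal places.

Δd-prime = 0.47

Session 1: z(0.7350) = 0.628, z(0.3800) = -0.305, d' = 0.933
Session 2: z(0.6328) = 0.339, z(0.4500) = -0.126, d' = 0.465
Δd' = d'_Session 1 − d'_Session 2 = 0.933 − 0.465 = 0.468
Session 1 has the higher sensitivity.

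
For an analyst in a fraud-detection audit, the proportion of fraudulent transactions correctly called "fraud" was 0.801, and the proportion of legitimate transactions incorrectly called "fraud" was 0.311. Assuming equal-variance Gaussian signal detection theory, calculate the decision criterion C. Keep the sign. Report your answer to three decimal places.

C = -0.176

z(H) = z(0.801) = 0.8452
z(FA) = z(0.311) = -0.4930
c = −½·[z(H) + z(FA)] = −0.5 × (0.8452 + (-0.4930)) = -0.1761
c < 0: the analyst has a liberal response bias.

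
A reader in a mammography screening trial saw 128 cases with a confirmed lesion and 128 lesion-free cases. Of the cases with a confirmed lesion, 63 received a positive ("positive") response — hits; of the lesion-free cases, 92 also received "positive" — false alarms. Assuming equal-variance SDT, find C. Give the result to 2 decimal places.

H = 63/128 = 0.4922
FA = 92/128 = 0.7188
Φ⁻¹(H) = -0.0196
Φ⁻¹(FA) = 0.5793
c = −½·[z(H) + z(FA)] = −0.5 × (-0.0196 + 0.5793) = -0.27985

C = -0.28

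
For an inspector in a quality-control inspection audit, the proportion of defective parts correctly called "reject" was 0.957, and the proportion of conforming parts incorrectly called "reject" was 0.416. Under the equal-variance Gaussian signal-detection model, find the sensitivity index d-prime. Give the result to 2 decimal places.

Φ⁻¹(H) = Φ⁻¹(0.957) = 1.717
Φ⁻¹(FA) = Φ⁻¹(0.416) = -0.212
d' = z(H) − z(FA) = 1.717 − (-0.212) = 1.929

d-prime = 1.93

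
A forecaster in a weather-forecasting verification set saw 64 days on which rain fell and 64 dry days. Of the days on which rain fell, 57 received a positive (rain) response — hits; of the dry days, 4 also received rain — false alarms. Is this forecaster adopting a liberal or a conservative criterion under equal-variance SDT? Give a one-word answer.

conservative

z(H) = 1.230, z(FA) = -1.534
c = −½·(z(H) + z(FA)) = 0.152
c > 0 → conservative criterion (biased toward responding “no”).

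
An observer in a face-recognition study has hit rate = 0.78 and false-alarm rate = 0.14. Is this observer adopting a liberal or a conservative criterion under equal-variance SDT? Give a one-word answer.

z(H) = 0.772, z(FA) = -1.080
c = −½·(z(H) + z(FA)) = 0.154
c > 0 → conservative criterion (biased toward responding “no”).

conservative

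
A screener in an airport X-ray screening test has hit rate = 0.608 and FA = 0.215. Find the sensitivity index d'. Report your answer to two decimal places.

d' = 1.06

Φ⁻¹(0.608) = 0.2741, Φ⁻¹(0.215) = -0.7892
d' = z(H) − z(FA) = 0.2741 − (-0.7892) = 1.0633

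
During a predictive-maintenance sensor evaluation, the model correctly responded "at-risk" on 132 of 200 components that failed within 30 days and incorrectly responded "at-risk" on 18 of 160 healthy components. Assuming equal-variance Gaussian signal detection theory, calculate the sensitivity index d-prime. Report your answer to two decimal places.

H = 132/200 = 0.6600
FA = 18/160 = 0.1125
z(H) = z(0.6600) = 0.412
z(FA) = z(0.1125) = -1.213
d' = z(H) − z(FA) = 0.412 − (-1.213) = 1.625

d-prime = 1.63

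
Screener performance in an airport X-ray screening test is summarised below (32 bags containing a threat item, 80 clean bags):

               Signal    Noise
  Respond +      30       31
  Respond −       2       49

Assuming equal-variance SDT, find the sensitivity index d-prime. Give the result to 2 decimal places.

d-prime = 1.82

H = 30/32 = 0.9375
FA = 31/80 = 0.3875
Φ⁻¹(0.9375) = 1.5341, Φ⁻¹(0.3875) = -0.2858
d' = z(H) − z(FA) = 1.5341 − (-0.2858) = 1.8199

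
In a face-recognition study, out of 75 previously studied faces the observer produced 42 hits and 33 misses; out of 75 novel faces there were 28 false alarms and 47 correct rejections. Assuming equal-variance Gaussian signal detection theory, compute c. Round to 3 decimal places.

H = 42/75 = 0.5600
FA = 28/75 = 0.3733
Φ⁻¹(H) = Φ⁻¹(0.5600) = 0.1510
Φ⁻¹(FA) = Φ⁻¹(0.3733) = -0.3231
c = −½·[z(H) + z(FA)] = −0.5 × (0.1510 + (-0.3231)) = 0.08605
c > 0: the observer has a conservative response bias.

c = 0.086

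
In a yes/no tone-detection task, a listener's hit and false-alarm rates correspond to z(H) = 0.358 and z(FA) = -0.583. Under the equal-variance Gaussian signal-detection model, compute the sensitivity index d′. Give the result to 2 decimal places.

d′ = 0.94

d' = z(H) − z(FA) = 0.358 − (-0.583) = 0.941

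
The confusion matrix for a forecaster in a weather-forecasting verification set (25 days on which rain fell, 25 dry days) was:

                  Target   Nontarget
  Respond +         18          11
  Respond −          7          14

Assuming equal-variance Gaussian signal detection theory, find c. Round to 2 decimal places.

H = 18/25 = 0.7200
FA = 11/25 = 0.4400
z(0.7200) = 0.583, z(0.4400) = -0.151
c = −½·[z(H) + z(FA)] = −0.5 × (0.583 + (-0.151)) = -0.216

c = -0.22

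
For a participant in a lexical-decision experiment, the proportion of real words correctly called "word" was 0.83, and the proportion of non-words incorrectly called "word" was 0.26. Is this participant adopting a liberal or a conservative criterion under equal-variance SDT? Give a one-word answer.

z(H) = 0.954, z(FA) = -0.643
c = −½·(z(H) + z(FA)) = -0.1555
c < 0 → liberal criterion (biased toward responding “yes”).

liberal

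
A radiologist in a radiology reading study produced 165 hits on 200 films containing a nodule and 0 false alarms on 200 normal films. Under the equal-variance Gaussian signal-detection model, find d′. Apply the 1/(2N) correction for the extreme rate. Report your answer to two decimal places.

d′ = 3.74

The false-alarm rate is 0/200 = 0, so apply the 1/(2N) correction: FA → 1/(2·200) = 0.00250.
z(H) = z(0.82500) = 0.935
z(FA) = z(0.00250) = -2.807
d' = 0.935 − (-2.807) = 3.742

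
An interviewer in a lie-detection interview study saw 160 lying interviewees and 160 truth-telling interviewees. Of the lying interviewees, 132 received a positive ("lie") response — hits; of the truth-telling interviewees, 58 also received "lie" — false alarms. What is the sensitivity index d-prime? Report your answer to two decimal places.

H = 132/160 = 0.8250
FA = 58/160 = 0.3625
z(H) = 0.935
z(FA) = -0.352
d' = z(H) − z(FA) = 0.935 − (-0.352) = 1.287

d-prime = 1.29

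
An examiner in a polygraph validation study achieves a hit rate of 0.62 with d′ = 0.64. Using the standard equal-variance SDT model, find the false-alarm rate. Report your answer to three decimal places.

z(hit rate) = z(0.62) = 0.3055
z(FA) = z(H) − d' = 0.3055 − 0.64 = -0.3345
false-alarm rate = Φ(-0.3345) = 0.3690

false-alarm rate = 0.369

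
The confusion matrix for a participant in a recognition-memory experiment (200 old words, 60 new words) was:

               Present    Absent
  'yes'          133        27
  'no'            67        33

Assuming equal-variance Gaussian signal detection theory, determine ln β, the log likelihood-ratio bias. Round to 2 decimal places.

ln β = -0.08

H = 133/200 = 0.6650
FA = 27/60 = 0.4500
z(H) = z(0.6650) = 0.426
z(FA) = z(0.4500) = -0.126
ln β = −½·[z(H)² − z(FA)²] = −0.5 × (0.181 − 0.016) = -0.0825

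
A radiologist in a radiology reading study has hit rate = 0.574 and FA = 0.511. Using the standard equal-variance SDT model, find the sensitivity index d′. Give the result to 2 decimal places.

d′ = 0.16

z(H) = z(0.574) = 0.1866
z(FA) = z(0.511) = 0.0276
d' = z(H) − z(FA) = 0.1866 − 0.0276 = 0.1590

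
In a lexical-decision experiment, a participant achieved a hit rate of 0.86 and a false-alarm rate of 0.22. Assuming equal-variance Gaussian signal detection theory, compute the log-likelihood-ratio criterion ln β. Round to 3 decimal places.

z(H) = 1.0803
z(FA) = -0.7722
ln β = −½·[z(H)² − z(FA)²] = −0.5 × (1.1670 − 0.5963) = -0.28535

ln β = -0.285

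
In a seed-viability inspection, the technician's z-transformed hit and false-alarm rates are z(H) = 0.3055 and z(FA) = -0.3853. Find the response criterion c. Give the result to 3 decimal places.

c = −½·[z(H) + z(FA)] = −½·(0.3055 + (-0.3853)) = 0.0399

c = 0.040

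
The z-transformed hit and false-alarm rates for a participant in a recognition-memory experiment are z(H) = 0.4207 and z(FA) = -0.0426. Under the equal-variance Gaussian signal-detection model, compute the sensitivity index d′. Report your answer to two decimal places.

d′ = 0.46

d' = z(H) − z(FA) = 0.4207 − (-0.0426) = 0.4633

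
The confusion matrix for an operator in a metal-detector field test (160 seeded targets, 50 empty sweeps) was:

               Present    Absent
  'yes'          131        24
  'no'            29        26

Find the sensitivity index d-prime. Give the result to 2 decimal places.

d-prime = 0.96

H = 131/160 = 0.8187
FA = 24/50 = 0.4800
z(H) = 0.910
z(FA) = -0.050
d' = z(H) − z(FA) = 0.910 − (-0.050) = 0.960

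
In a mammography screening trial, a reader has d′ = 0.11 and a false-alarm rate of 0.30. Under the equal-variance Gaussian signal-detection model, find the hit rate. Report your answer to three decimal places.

z(false-alarm rate) = z(0.30) = -0.5244
z(H) = z(FA) + d' = -0.5244 + 0.11 = -0.4144
hit rate = Φ(-0.4144) = 0.3393

hit rate = 0.339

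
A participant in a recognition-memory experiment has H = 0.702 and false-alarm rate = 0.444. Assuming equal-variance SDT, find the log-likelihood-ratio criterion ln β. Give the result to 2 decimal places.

ln β = -0.13

Φ⁻¹(H) = 0.530
Φ⁻¹(FA) = -0.141
ln β = −½·[z(H)² − z(FA)²] = −0.5 × (0.281 − 0.020) = -0.1305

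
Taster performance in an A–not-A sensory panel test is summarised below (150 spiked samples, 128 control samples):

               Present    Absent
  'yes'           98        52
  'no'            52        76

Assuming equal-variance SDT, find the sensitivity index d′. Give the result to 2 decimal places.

H = 98/150 = 0.6533
FA = 52/128 = 0.4062
z(0.6533) = 0.3942, z(0.4062) = -0.2373
d' = z(H) − z(FA) = 0.3942 − (-0.2373) = 0.6315

d′ = 0.63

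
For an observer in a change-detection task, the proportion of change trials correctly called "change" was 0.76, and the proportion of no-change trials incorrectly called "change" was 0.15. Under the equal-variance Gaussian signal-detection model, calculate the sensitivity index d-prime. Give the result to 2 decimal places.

d-prime = 1.74

z(H) = 0.7063
z(FA) = -1.0364
d' = z(H) − z(FA) = 0.7063 − (-1.0364) = 1.7427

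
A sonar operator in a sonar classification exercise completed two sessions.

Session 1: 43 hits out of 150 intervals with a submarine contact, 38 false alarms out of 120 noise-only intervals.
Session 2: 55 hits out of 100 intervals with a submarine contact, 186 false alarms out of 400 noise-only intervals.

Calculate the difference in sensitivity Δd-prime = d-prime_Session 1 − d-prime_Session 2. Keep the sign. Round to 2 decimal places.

Session 1: z(0.2867) = -0.563, z(0.3167) = -0.477, d' = -0.086
Session 2: z(0.5500) = 0.126, z(0.4650) = -0.088, d' = 0.214
Δd' = d'_Session 1 − d'_Session 2 = -0.086 − 0.214 = -0.300
Session 2 has the higher sensitivity.

Δd-prime = -0.30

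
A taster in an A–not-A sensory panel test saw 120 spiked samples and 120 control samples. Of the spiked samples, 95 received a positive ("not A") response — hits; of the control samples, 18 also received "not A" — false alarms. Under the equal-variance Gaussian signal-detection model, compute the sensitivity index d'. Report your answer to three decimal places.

H = 95/120 = 0.7917
FA = 18/120 = 0.1500
z(H) = 0.8123
z(FA) = -1.0364
d' = z(H) − z(FA) = 0.8123 − (-1.0364) = 1.8487

d' = 1.849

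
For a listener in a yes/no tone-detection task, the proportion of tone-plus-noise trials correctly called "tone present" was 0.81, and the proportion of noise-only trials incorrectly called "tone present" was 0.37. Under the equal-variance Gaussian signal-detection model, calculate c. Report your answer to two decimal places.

Φ⁻¹(H) = Φ⁻¹(0.81) = 0.8779
Φ⁻¹(FA) = Φ⁻¹(0.37) = -0.3319
c = −½·[z(H) + z(FA)] = −0.5 × (0.8779 + (-0.3319)) = -0.2730

c = -0.27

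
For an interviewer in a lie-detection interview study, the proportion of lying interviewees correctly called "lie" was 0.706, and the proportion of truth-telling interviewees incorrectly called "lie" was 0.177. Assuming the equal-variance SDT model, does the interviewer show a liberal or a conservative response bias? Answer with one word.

conservative

z(H) = 0.542, z(FA) = -0.927
c = −½·(z(H) + z(FA)) = 0.1925
c > 0 → conservative criterion (biased toward responding “no”).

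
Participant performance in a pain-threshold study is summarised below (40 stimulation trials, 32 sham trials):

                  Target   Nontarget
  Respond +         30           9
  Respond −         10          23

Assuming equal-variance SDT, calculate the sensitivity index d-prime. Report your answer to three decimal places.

d-prime = 1.254

H = 30/40 = 0.7500
FA = 9/32 = 0.2812
z(0.7500) = 0.6745, z(0.2812) = -0.5793
d' = z(H) − z(FA) = 0.6745 − (-0.5793) = 1.2538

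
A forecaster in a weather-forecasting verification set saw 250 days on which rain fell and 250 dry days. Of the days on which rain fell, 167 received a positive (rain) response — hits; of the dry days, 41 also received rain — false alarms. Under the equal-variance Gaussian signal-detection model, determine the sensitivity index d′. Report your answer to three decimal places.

d′ = 1.413

H = 167/250 = 0.6680
FA = 41/250 = 0.1640
z(0.6680) = 0.4344, z(0.1640) = -0.9782
d' = z(H) − z(FA) = 0.4344 − (-0.9782) = 1.4126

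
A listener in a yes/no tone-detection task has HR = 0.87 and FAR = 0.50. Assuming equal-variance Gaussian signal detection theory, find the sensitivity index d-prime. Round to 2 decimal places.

Φ⁻¹(0.87) = 1.1264, Φ⁻¹(0.50) = 0.0000
d' = z(H) − z(FA) = 1.1264 − 0.0000 = 1.1264

d-prime = 1.13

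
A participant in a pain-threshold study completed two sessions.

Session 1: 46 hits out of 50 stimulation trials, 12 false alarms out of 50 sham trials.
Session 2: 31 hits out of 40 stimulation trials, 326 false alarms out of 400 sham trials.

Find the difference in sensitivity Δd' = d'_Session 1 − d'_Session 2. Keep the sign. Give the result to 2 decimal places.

Δd' = 2.25

Session 1: z(0.9200) = 1.405, z(0.2400) = -0.706, d' = 2.111
Session 2: z(0.7750) = 0.755, z(0.8150) = 0.896, d' = -0.141
Δd' = d'_Session 1 − d'_Session 2 = 2.111 − (-0.141) = 2.252
Session 1 has the higher sensitivity.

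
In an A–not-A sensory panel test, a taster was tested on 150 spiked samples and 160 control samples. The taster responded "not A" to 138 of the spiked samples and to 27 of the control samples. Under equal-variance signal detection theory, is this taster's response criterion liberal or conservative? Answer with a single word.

z(H) = 1.405, z(FA) = -0.959
c = −½·(z(H) + z(FA)) = -0.223
c < 0 → liberal criterion (biased toward responding “yes”).

liberal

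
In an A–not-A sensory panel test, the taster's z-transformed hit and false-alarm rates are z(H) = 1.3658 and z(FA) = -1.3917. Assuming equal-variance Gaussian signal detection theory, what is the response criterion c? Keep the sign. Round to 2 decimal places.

c = 0.01

c = −½·[z(H) + z(FA)] = −½·(1.3658 + (-1.3917)) = 0.01295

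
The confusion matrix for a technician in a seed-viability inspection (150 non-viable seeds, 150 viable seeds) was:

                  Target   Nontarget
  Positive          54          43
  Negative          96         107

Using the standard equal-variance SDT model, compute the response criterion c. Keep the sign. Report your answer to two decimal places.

c = 0.46

H = 54/150 = 0.3600
FA = 43/150 = 0.2867
z(0.3600) = -0.3585, z(0.2867) = -0.5631
c = −½·[z(H) + z(FA)] = −0.5 × (-0.3585 + (-0.5631)) = 0.4608
c > 0: the technician has a conservative response bias.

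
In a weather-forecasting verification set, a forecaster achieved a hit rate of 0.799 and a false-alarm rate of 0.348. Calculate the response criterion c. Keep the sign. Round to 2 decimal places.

c = -0.22

Φ⁻¹(H) = 0.8381
Φ⁻¹(FA) = -0.3907
c = −½·[z(H) + z(FA)] = −0.5 × (0.8381 + (-0.3907)) = -0.2237
c < 0: the forecaster has a liberal response bias.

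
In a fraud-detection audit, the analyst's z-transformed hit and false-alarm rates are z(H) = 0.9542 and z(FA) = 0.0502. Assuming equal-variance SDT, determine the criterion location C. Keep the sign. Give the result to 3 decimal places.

C = -0.502

c = −½·[z(H) + z(FA)] = −½·(0.9542 + 0.0502) = -0.5022
c < 0: the analyst has a liberal response bias.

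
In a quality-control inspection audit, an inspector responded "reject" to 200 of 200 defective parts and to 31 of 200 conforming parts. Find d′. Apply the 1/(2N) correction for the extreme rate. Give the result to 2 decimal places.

The hit rate is 200/200 = 1, so apply the 1/(2N) correction: H → 1 − 1/(2·200) = 0.99750.
z(H) = z(0.99750) = 2.807
z(FA) = z(0.15500) = -1.015
d' = 2.807 − (-1.015) = 3.822

d′ = 3.82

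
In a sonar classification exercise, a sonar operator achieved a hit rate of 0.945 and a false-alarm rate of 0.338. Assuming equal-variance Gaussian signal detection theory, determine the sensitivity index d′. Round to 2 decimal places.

z(H) = 1.5982
z(FA) = -0.4179
d' = z(H) − z(FA) = 1.5982 − (-0.4179) = 2.0161

d′ = 2.02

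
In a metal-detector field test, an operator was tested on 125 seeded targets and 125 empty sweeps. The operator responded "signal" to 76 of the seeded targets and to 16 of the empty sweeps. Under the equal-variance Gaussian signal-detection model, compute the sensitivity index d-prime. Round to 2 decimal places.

d-prime = 1.41

H = 76/125 = 0.6080
FA = 16/125 = 0.1280
Φ⁻¹(H) = 0.2741
Φ⁻¹(FA) = -1.1359
d' = z(H) − z(FA) = 0.2741 − (-1.1359) = 1.4100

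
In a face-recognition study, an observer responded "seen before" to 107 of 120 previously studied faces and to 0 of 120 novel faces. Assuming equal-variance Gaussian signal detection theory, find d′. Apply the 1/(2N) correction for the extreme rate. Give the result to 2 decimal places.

The false-alarm rate is 0/120 = 0, so apply the 1/(2N) correction: FA → 1/(2·120) = 0.00417.
z(H) = z(0.89167) = 1.235
z(FA) = z(0.00417) = -2.638
d' = 1.235 − (-2.638) = 3.873

d′ = 3.87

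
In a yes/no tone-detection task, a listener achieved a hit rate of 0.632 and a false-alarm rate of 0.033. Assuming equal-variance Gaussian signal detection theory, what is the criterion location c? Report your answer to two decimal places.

z(H) = 0.337
z(FA) = -1.838
c = −½·[z(H) + z(FA)] = −0.5 × (0.337 + (-1.838)) = 0.7505
c > 0: the listener has a conservative response bias.

c = 0.75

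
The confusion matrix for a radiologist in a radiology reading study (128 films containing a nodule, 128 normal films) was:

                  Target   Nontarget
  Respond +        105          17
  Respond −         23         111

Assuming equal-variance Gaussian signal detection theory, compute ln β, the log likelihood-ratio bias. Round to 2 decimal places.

H = 105/128 = 0.8203
FA = 17/128 = 0.1328
z(0.8203) = 0.917, z(0.1328) = -1.113
ln β = −½·[z(H)² − z(FA)²] = −0.5 × (0.841 − 1.239) = 0.199

ln β = 0.20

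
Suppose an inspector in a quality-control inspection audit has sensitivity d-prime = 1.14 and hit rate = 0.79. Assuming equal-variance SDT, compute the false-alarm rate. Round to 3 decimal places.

false-alarm rate = 0.369

z(hit rate) = z(0.79) = 0.8064
z(FA) = z(H) − d' = 0.8064 − 1.14 = -0.3336
false-alarm rate = Φ(-0.3336) = 0.3693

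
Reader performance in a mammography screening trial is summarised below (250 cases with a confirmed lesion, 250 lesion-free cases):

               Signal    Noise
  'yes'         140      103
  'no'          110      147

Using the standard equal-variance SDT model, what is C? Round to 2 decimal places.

H = 140/250 = 0.5600
FA = 103/250 = 0.4120
z(H) = 0.1510
z(FA) = -0.2224
c = −½·[z(H) + z(FA)] = −0.5 × (0.1510 + (-0.2224)) = 0.0357

C = 0.04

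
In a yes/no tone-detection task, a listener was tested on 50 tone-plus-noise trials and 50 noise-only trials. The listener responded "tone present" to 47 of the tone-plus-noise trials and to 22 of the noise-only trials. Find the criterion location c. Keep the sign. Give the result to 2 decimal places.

c = -0.70

H = 47/50 = 0.9400
FA = 22/50 = 0.4400
z(H) = 1.555
z(FA) = -0.151
c = −½·[z(H) + z(FA)] = −0.5 × (1.555 + (-0.151)) = -0.702
c < 0: the listener has a liberal response bias.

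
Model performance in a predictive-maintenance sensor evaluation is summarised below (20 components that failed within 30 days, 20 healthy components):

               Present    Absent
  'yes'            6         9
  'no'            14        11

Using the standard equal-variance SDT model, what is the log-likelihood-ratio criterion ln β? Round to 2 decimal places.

H = 6/20 = 0.3000
FA = 9/20 = 0.4500
z(0.3000) = -0.524, z(0.4500) = -0.126
ln β = −½·[z(H)² − z(FA)²] = −0.5 × (0.275 − 0.016) = -0.1295

ln β = -0.13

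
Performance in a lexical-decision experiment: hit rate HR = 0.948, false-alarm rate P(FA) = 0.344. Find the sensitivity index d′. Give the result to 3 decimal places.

d′ = 2.027

z(0.948) = 1.6258, z(0.344) = -0.4016
d' = z(H) − z(FA) = 1.6258 − (-0.4016) = 2.0274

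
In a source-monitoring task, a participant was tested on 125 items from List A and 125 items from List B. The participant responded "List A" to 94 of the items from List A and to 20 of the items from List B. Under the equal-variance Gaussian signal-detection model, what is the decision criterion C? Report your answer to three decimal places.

C = 0.157

H = 94/125 = 0.7520
FA = 20/125 = 0.1600
Φ⁻¹(0.7520) = 0.6808, Φ⁻¹(0.1600) = -0.9945
c = −½·[z(H) + z(FA)] = −0.5 × (0.6808 + (-0.9945)) = 0.15685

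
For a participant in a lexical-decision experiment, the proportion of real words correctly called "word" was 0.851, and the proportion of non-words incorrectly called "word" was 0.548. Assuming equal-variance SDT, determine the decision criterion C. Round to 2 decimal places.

Φ⁻¹(H) = Φ⁻¹(0.851) = 1.041
Φ⁻¹(FA) = Φ⁻¹(0.548) = 0.121
c = −½·[z(H) + z(FA)] = −0.5 × (1.041 + 0.121) = -0.581

C = -0.58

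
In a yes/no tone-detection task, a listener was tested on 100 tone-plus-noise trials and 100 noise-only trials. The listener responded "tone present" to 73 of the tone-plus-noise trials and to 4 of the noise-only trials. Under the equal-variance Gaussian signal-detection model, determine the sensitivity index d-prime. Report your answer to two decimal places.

H = 73/100 = 0.7300
FA = 4/100 = 0.0400
z(H) = 0.613
z(FA) = -1.751
d' = z(H) − z(FA) = 0.613 − (-1.751) = 2.364

d-prime = 2.36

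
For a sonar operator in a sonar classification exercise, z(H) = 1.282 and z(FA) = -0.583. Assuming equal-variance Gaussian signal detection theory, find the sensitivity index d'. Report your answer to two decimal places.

d' = 1.87

d' = z(H) − z(FA) = 1.282 − (-0.583) = 1.865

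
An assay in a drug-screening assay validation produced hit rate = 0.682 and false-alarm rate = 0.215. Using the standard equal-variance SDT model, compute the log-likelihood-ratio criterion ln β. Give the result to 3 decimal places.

ln β = 0.199

z(H) = z(0.682) = 0.4733
z(FA) = z(0.215) = -0.7892
ln β = −½·[z(H)² − z(FA)²] = −0.5 × (0.2240 − 0.6228) = 0.1994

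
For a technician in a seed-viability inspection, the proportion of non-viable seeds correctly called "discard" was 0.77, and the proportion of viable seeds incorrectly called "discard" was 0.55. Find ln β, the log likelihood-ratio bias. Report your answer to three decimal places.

ln β = -0.265

Φ⁻¹(H) = 0.7388
Φ⁻¹(FA) = 0.1257
ln β = −½·[z(H)² − z(FA)²] = −0.5 × (0.5458 − 0.0158) = -0.2650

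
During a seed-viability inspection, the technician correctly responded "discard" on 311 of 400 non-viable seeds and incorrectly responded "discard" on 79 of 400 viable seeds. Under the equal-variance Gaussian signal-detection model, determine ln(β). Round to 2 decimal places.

ln β = 0.07

H = 311/400 = 0.7775
FA = 79/400 = 0.1975
z(0.7775) = 0.764, z(0.1975) = -0.851
ln β = −½·[z(H)² − z(FA)²] = −0.5 × (0.584 − 0.724) = 0.070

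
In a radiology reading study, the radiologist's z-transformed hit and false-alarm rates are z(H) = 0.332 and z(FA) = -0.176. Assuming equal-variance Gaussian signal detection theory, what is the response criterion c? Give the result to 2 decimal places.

c = -0.08

c = −½·[z(H) + z(FA)] = −½·(0.332 + (-0.176)) = -0.078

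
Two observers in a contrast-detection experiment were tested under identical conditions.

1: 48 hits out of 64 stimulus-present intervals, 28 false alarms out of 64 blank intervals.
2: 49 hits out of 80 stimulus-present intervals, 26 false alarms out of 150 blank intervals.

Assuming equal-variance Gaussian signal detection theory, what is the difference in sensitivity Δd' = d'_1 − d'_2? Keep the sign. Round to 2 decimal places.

1: z(0.7500) = 0.674, z(0.4375) = -0.157, d' = 0.831
2: z(0.6125) = 0.286, z(0.1733) = -0.941, d' = 1.227
Δd' = d'_1 − d'_2 = 0.831 − 1.227 = -0.396
2 has the higher sensitivity.

Δd' = -0.40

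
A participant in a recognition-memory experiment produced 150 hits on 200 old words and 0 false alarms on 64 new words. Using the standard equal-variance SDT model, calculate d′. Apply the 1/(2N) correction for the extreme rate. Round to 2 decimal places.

The false-alarm rate is 0/64 = 0, so apply the 1/(2N) correction: FA → 1/(2·64) = 0.00781.
z(H) = z(0.75000) = 0.674
z(FA) = z(0.00781) = -2.418
d' = 0.674 − (-2.418) = 3.092

d′ = 3.09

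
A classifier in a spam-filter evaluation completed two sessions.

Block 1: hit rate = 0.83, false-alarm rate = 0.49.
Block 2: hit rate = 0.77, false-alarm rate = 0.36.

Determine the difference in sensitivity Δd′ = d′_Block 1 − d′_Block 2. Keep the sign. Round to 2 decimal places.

Block 1: z(0.83) = 0.954, z(0.49) = -0.025, d' = 0.979
Block 2: z(0.77) = 0.739, z(0.36) = -0.358, d' = 1.097
Δd' = d'_Block 1 − d'_Block 2 = 0.979 − 1.097 = -0.118
Block 2 has the higher sensitivity.

Δd′ = -0.12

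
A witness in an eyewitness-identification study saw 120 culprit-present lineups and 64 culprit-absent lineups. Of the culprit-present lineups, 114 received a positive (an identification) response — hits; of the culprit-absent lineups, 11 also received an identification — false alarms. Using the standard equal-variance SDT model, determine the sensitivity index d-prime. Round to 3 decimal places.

H = 114/120 = 0.9500
FA = 11/64 = 0.1719
Φ⁻¹(H) = 1.6449
Φ⁻¹(FA) = -0.9467
d' = z(H) − z(FA) = 1.6449 − (-0.9467) = 2.5916

d-prime = 2.592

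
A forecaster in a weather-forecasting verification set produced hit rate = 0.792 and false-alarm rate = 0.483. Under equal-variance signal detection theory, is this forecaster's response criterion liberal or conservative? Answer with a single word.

z(H) = 0.813, z(FA) = -0.043
c = −½·(z(H) + z(FA)) = -0.385
c < 0 → liberal criterion (biased toward responding “yes”).

liberal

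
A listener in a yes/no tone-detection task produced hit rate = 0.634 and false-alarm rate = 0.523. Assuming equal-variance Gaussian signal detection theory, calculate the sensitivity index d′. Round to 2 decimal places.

d′ = 0.28

Φ⁻¹(H) = 0.3425
Φ⁻¹(FA) = 0.0577
d' = z(H) − z(FA) = 0.3425 − 0.0577 = 0.2848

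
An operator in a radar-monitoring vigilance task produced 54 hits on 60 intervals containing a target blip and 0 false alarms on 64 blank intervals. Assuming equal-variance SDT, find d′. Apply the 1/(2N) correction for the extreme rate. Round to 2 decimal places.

d′ = 3.70

The false-alarm rate is 0/64 = 0, so apply the 1/(2N) correction: FA → 1/(2·64) = 0.00781.
z(H) = z(0.90000) = 1.282
z(FA) = z(0.00781) = -2.418
d' = 1.282 − (-2.418) = 3.700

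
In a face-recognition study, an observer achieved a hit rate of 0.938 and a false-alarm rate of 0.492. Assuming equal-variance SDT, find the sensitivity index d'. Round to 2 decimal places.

d' = 1.56

z(0.938) = 1.538, z(0.492) = -0.020
d' = z(H) − z(FA) = 1.538 − (-0.020) = 1.558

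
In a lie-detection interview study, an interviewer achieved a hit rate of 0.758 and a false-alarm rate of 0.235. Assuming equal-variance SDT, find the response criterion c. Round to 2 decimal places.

c = 0.01

z(0.758) = 0.6999, z(0.235) = -0.7225
c = −½·[z(H) + z(FA)] = −0.5 × (0.6999 + (-0.7225)) = 0.0113
c > 0: the interviewer has a conservative response bias.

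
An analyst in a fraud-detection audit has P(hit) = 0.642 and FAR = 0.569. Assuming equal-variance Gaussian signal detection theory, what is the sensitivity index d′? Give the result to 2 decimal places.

d′ = 0.19

Φ⁻¹(H) = 0.364
Φ⁻¹(FA) = 0.174
d' = z(H) − z(FA) = 0.364 − 0.174 = 0.190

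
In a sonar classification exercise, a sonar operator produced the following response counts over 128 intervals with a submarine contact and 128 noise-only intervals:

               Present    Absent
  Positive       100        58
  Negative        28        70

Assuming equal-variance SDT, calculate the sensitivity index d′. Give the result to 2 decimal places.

d′ = 0.89

H = 100/128 = 0.7812
FA = 58/128 = 0.4531
z(H) = 0.7763
z(FA) = -0.1178
d' = z(H) − z(FA) = 0.7763 − (-0.1178) = 0.8941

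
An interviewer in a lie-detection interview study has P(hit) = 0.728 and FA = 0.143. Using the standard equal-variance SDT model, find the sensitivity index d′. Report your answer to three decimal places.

d′ = 1.674

Φ⁻¹(H) = Φ⁻¹(0.728) = 0.6068
Φ⁻¹(FA) = Φ⁻¹(0.143) = -1.0669
d' = z(H) − z(FA) = 0.6068 − (-1.0669) = 1.6737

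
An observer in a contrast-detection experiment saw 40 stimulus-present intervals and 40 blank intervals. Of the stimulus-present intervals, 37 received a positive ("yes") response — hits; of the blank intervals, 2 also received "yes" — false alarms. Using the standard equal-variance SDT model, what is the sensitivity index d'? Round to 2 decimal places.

d' = 3.08

H = 37/40 = 0.9250
FA = 2/40 = 0.0500
Φ⁻¹(0.9250) = 1.4395, Φ⁻¹(0.0500) = -1.6449
d' = z(H) − z(FA) = 1.4395 − (-1.6449) = 3.0844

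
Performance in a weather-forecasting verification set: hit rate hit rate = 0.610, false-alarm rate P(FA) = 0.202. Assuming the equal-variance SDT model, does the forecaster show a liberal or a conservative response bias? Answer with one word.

z(H) = 0.279, z(FA) = -0.834
c = −½·(z(H) + z(FA)) = 0.2775
c > 0 → conservative criterion (biased toward responding “no”).

conservative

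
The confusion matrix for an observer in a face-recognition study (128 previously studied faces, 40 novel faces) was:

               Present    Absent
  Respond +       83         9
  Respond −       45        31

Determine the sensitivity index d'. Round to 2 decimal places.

H = 83/128 = 0.6484
FA = 9/40 = 0.2250
z(0.6484) = 0.3810, z(0.2250) = -0.7554
d' = z(H) − z(FA) = 0.3810 − (-0.7554) = 1.1364

d' = 1.14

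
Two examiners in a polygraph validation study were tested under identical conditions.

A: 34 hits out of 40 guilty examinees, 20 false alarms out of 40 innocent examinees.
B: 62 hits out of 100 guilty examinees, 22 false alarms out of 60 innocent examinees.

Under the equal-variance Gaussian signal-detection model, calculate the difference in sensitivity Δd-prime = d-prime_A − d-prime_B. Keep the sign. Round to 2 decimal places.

A: z(0.8500) = 1.036, z(0.5000) = 0.000, d' = 1.036
B: z(0.6200) = 0.305, z(0.3667) = -0.341, d' = 0.646
Δd' = d'_A − d'_B = 1.036 − 0.646 = 0.390
A has the higher sensitivity.

Δd-prime = 0.39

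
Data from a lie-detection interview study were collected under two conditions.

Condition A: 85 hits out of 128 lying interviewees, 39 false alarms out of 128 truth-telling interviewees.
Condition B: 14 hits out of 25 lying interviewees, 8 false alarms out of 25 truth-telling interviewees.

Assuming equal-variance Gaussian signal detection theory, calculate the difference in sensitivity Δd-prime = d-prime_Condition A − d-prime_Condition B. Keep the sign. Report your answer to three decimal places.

Δd-prime = 0.316

Condition A: z(0.6641) = 0.4237, z(0.3047) = -0.5109, d' = 0.9346
Condition B: z(0.5600) = 0.1510, z(0.3200) = -0.4677, d' = 0.6187
Δd' = d'_Condition A − d'_Condition B = 0.9346 − 0.6187 = 0.3159
Condition A has the higher sensitivity.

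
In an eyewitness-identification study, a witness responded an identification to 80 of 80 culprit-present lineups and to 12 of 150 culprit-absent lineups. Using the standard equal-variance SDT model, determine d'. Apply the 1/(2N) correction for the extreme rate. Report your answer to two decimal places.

The hit rate is 80/80 = 1, so apply the 1/(2N) correction: H → 1 − 1/(2·80) = 0.99375.
z(H) = z(0.99375) = 2.498
z(FA) = z(0.08000) = -1.405
d' = 2.498 − (-1.405) = 3.903

d' = 3.90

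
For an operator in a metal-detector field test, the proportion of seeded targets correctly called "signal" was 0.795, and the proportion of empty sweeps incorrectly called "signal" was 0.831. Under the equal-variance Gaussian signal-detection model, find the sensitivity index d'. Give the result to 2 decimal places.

d' = -0.13

z(H) = 0.8239
z(FA) = 0.9581
d' = z(H) − z(FA) = 0.8239 − 0.9581 = -0.1342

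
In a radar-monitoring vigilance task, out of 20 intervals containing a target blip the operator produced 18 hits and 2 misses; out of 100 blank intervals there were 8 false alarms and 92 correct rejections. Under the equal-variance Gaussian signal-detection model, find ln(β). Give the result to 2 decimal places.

ln β = 0.17

H = 18/20 = 0.9000
FA = 8/100 = 0.0800
z(0.9000) = 1.282, z(0.0800) = -1.405
ln β = −½·[z(H)² − z(FA)²] = −0.5 × (1.644 − 1.974) = 0.165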